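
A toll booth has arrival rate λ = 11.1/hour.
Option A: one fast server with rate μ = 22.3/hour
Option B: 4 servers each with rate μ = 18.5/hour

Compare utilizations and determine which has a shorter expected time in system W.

Option A: single server μ = 22.3 (M/M/1)
  ρ_A = 11.1/22.3 = 0.4978
  W_A = 1/(μ-λ) = 1/(22.3-11.1) = 1/11.20 = 0.08929

Option B: 4 servers μ = 18.5 (M/M/4)
  ρ_B = λ/(cμ) = 11.1/(4×18.5) = 0.1500
  Offered load a = λ/μ = cρ = 11.1/18.5 = 0.6000
  P₀ = [ Σₙ₌₀^3 aⁿ/n! + a^4/(4!(1-ρ)) ]⁻¹
  Σ = a^0/0! + a^1/1! + a^2/2! + a^3/3! = 1.0000 + 0.6000 + 0.1800 + 0.03600 = 1.8160
  a^4/(4!(1-ρ)) = 0.1296/(24 × 0.8500) = 0.006353
  P₀ = 1/(1.8160 + 0.006353) = 0.5487
  Lq = P₀·a^4·ρ / (4!(1-ρ)²) = 0.5487 × 0.1296 × 0.1500 / (24 × 0.7225) = 0.0006152
  Wq_B = Lq/λ = 0.0006152/11.1 = 0.00005542
  W_B = Wq_B + 1/μ = 0.00005542 + 0.05405 = 0.05411

Since W_B = 0.05411 < W_A = 0.08929, Option B (multiple servers) has the shorter time in system.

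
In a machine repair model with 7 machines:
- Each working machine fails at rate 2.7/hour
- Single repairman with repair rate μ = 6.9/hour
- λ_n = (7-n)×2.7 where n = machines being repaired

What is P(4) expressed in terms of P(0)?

P(4)/P(0) = ∏_{i=0}^{4-1} λ_i/μ_{i+1}
= (7-0)×2.7/6.9 × (7-1)×2.7/6.9 × (7-2)×2.7/6.9 × (7-3)×2.7/6.9
= 19.6942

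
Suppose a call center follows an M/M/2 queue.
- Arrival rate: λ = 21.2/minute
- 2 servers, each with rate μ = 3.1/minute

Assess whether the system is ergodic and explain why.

Stability requires ρ = λ/(cμ) < 1
ρ = 21.2/(2 × 3.1) = 21.2/6.20 = 3.4194
Since 3.4194 ≥ 1, the system is UNSTABLE.
Need c > λ/μ = 21.2/3.1 = 6.84.
Minimum servers needed: c = 7.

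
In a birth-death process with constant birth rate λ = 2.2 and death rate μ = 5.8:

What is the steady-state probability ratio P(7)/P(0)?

For constant rates: P(n)/P(0) = (λ/μ)^n
P(7)/P(0) = (2.2/5.8)^7 = 0.37931^7 = 0.001130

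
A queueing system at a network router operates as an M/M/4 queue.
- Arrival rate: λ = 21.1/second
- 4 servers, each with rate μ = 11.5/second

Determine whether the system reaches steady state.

Stability requires ρ = λ/(cμ) < 1
ρ = 21.1/(4 × 11.5) = 21.1/46.00 = 0.4587
Since 0.4587 < 1, the system is STABLE.
The servers are busy 45.87% of the time.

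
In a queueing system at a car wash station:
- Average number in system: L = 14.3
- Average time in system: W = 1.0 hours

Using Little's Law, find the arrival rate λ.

Little's Law: L = λW, so λ = L/W
λ = 14.3/1.0 = 14.3000 cars/hour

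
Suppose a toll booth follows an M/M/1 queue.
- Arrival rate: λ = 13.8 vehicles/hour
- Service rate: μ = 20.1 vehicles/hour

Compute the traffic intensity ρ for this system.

Server utilization: ρ = λ/μ
ρ = 13.8/20.1 = 0.6866
The server is busy 68.66% of the time.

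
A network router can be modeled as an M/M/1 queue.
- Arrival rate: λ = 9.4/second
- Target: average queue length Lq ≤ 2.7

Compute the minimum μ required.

For M/M/1: Lq = λ²/(μ(μ-λ))
Need Lq ≤ 2.7, i.e. μ(μ-λ) ≥ λ²/2.7
μ² - 9.4μ - 88.36/2.7 ≥ 0  →  μ² - 9.4μ - 32.72593 ≥ 0
Quadratic formula (positive root): μ = [λ + √(λ² + 4×32.72593)]/2
Discriminant: 88.36 + 4×32.72593 = 219.2637, √219.2637 = 14.8076
μ ≥ (9.4 + 14.8076)/2 = 12.1038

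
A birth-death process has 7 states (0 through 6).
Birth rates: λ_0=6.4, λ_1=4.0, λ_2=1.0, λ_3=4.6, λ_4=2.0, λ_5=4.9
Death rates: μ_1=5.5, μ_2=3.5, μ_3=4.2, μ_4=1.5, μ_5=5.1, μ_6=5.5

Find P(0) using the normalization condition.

Ratios P(n)/P(0) = (λ₀···λₙ₋₁)/(μ₁···μₙ):
P(1)/P(0) = (6.4)/(5.5) = 1.1636
P(2)/P(0) = (6.4×4.0)/(5.5×3.5) = 1.3299
P(3)/P(0) = (6.4×4.0×1.0)/(5.5×3.5×4.2) = 0.31664
P(4)/P(0) = (6.4×4.0×1.0×4.6)/(5.5×3.5×4.2×1.5) = 0.97102
P(5)/P(0) = (6.4×4.0×1.0×4.6×2.0)/(5.5×3.5×4.2×1.5×5.1) = 0.38079
P(6)/P(0) = (6.4×4.0×1.0×4.6×2.0×4.9)/(5.5×3.5×4.2×1.5×5.1×5.5) = 0.33925

Normalization: ∑ P(n) = 1
P(0) × (1.0000 + 1.1636 + 1.3299 + 0.31664 + 0.97102 + 0.38079 + 0.33925) = 1
P(0) × 5.5012 = 1
P(0) = 1/5.5012 = 0.1818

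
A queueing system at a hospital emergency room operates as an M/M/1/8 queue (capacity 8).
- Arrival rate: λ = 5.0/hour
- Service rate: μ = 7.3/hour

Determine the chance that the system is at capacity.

ρ = λ/μ = 5.0/7.3 = 0.68493
P₀ = (1-ρ)/(1-ρ^(K+1)) = (1-0.68493)/(1-0.68493^9) = 0.3151/0.9668 = 0.3259
P_K = P₀×ρ^K = 0.32588 × 0.68493^8 = 0.32588 × 0.048436 = 0.01578
Blocking probability = 1.58%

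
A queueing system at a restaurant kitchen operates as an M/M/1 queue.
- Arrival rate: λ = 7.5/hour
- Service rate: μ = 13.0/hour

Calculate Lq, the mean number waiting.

ρ = λ/μ = 7.5/13.0 = 0.5769
For M/M/1: Lq = λ²/(μ(μ-λ))
Lq = 56.25/(13.0 × 5.50)
Lq = 0.7867 orders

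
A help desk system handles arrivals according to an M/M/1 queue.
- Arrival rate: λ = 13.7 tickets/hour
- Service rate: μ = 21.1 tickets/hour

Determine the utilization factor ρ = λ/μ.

Server utilization: ρ = λ/μ
ρ = 13.7/21.1 = 0.6493
The server is busy 64.93% of the time.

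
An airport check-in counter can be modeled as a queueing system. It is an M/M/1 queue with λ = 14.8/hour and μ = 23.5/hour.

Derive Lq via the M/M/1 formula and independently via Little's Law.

Method 1 (direct): Lq = λ²/(μ(μ-λ)) = 219.04/(23.5 × 8.70) = 1.0714

Method 2 (Little's Law):
W = 1/(μ-λ) = 1/8.70 = 0.11494
Wq = W - 1/μ = 0.11494 - 0.042553 = 0.07239
Lq = λWq = 14.8 × 0.07239 = 1.0714 ✔ (matches Method 1)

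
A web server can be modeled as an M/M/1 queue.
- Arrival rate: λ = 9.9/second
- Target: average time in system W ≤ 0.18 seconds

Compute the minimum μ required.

For M/M/1: W = 1/(μ-λ)
Need W ≤ 0.18, so 1/(μ-λ) ≤ 0.18
μ - λ ≥ 1/0.18 = 5.5556
μ ≥ 9.9 + 5.5556 = 15.4556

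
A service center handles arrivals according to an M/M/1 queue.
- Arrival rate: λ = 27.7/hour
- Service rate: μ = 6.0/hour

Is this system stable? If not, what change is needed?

Stability requires ρ = λ/(cμ) < 1
ρ = 27.7/(1 × 6.0) = 27.7/6.00 = 4.6167
Since 4.6167 ≥ 1, the system is UNSTABLE.
Queue grows without bound. Need μ > λ = 27.7.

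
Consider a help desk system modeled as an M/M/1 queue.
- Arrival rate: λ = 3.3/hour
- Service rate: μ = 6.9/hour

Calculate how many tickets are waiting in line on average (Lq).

ρ = λ/μ = 3.3/6.9 = 0.4783
For M/M/1: Lq = λ²/(μ(μ-λ))
Lq = 10.89/(6.9 × 3.60)
Lq = 0.4384 tickets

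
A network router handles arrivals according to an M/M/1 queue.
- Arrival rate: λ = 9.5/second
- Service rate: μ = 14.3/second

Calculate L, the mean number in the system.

ρ = λ/μ = 9.5/14.3 = 0.6643
For M/M/1: L = λ/(μ-λ)
L = 9.5/(14.3-9.5) = 9.5/4.80
L = 1.9792 packets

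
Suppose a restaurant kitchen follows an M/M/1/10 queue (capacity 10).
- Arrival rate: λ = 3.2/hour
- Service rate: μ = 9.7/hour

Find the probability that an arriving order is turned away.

ρ = λ/μ = 3.2/9.7 = 0.3299
P₀ = (1-ρ)/(1-ρ^(K+1)) = (1-0.3299)/(1-0.3299^11) = 0.6701/1.0000 = 0.6701
P_K = P₀×ρ^K = 0.6701 × 0.3299^10 = 0.6701 × 0.00001527 = 0.00001023
Blocking probability = 0.001023%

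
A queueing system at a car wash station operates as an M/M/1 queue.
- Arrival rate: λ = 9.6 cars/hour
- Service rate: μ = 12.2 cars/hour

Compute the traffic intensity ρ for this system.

Server utilization: ρ = λ/μ
ρ = 9.6/12.2 = 0.7869
The server is busy 78.69% of the time.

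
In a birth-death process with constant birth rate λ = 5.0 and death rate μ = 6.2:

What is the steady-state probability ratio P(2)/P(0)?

For constant rates: P(n)/P(0) = (λ/μ)^n
P(2)/P(0) = (5.0/6.2)^2 = 0.8065^2 = 0.6504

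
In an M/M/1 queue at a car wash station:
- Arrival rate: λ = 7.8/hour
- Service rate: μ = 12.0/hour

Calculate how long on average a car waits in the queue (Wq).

First, compute utilization: ρ = λ/μ = 7.8/12.0 = 0.6500
For M/M/1: Wq = λ/(μ(μ-λ))
Wq = 7.8/(12.0 × (12.0-7.8))
Wq = 7.8/(12.0 × 4.20)
Wq = 0.1548 hours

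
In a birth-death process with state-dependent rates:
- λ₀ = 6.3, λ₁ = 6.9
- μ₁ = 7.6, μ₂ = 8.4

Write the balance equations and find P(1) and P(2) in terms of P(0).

Balance equations:
State 0: λ₀P₀ = μ₁P₁ → P₁ = (λ₀/μ₁)P₀ = (6.3/7.6)P₀ = 0.8289P₀
State 1: P₂ = (λ₀λ₁)/(μ₁μ₂)P₀ = (6.3×6.9)/(7.6×8.4)P₀ = 0.6809P₀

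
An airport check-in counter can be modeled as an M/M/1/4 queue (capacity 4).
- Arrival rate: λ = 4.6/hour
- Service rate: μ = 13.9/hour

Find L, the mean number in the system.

ρ = λ/μ = 4.6/13.9 = 0.33094
P₀ = (1-ρ)/(1-ρ^(K+1)) = (1-0.33094)/(1-0.33094^5) = 0.66906/0.99603 = 0.6717
P_K = P₀×ρ^K = 0.67173 × 0.33094^4 = 0.67173 × 0.011995 = 0.008057
L = ρ[1 - (K+1)ρ^K + Kρ^(K+1)] / [(1-ρ)(1-ρ^(K+1))]
L = 0.33094 × (1 - 5×0.01199 + 4×0.003970) / ((1 - 0.33094) × (1 - 0.003970)) = 0.4747 passengers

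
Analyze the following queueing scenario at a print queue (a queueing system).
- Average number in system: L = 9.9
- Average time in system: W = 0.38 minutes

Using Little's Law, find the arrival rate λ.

Little's Law: L = λW, so λ = L/W
λ = 9.9/0.38 = 26.0526 jobs/minute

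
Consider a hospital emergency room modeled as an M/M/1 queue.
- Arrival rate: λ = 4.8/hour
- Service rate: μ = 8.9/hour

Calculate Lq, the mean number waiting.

ρ = λ/μ = 4.8/8.9 = 0.5393
For M/M/1: Lq = λ²/(μ(μ-λ))
Lq = 23.04/(8.9 × 4.10)
Lq = 0.6314 patients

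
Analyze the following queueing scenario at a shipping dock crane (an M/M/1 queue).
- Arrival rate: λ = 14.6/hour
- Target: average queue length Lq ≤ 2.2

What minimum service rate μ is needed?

For M/M/1: Lq = λ²/(μ(μ-λ))
Need Lq ≤ 2.2, i.e. μ(μ-λ) ≥ λ²/2.2
μ² - 14.6μ - 213.16/2.2 ≥ 0  →  μ² - 14.6μ - 96.8909 ≥ 0
Quadratic formula (positive root): μ = [λ + √(λ² + 4×96.8909)]/2
Discriminant: 213.16 + 4×96.8909 = 600.7236, √600.7236 = 24.5097
μ ≥ (14.6 + 24.5097)/2 = 19.5548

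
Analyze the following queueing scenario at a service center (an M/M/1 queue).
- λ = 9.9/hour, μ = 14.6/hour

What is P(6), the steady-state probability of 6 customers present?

ρ = λ/μ = 9.9/14.6 = 0.67808
P(n) = (1-ρ)ρⁿ
P(6) = (1-0.67808) × 0.67808^6
P(6) = 0.3219 × 0.09720
P(6) = 0.03129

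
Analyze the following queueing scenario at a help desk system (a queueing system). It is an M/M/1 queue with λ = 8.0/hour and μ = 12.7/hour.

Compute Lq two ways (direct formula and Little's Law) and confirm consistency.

Method 1 (direct): Lq = λ²/(μ(μ-λ)) = 64.00/(12.7 × 4.70) = 1.0722

Method 2 (Little's Law):
W = 1/(μ-λ) = 1/4.70 = 0.21277
Wq = W - 1/μ = 0.21277 - 0.078740 = 0.13403
Lq = λWq = 8.0 × 0.13403 = 1.0722 ✔ (matches Method 1)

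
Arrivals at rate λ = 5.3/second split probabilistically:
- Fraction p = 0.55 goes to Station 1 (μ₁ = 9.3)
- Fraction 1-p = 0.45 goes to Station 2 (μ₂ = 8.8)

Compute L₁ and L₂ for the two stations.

Effective rates: λ₁ = 5.3×0.55 = 2.915, λ₂ = 5.3×0.45 = 2.385
Station 1: ρ₁ = 2.915/9.3 = 0.3134, L₁ = ρ₁/(1-ρ₁) = 0.3134/(1-0.3134) = 0.4565
Station 2: ρ₂ = 2.385/8.8 = 0.27102, L₂ = ρ₂/(1-ρ₂) = 0.27102/(1-0.27102) = 0.3718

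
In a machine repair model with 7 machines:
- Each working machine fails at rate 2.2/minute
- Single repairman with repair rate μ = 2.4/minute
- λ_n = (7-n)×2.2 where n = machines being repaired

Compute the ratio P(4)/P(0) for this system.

P(4)/P(0) = ∏_{i=0}^{4-1} λ_i/μ_{i+1}
= (7-0)×2.2/2.4 × (7-1)×2.2/2.4 × (7-2)×2.2/2.4 × (7-3)×2.2/2.4
= 593.0961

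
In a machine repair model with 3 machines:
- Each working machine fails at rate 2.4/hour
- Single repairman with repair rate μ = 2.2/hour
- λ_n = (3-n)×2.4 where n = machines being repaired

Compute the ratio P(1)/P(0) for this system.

P(1)/P(0) = ∏_{i=0}^{1-1} λ_i/μ_{i+1}
= (3-0)×2.4/2.2
= 3.2727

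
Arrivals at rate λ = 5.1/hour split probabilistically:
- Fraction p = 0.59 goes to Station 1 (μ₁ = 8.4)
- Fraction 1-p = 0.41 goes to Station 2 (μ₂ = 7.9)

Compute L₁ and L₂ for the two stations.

Effective rates: λ₁ = 5.1×0.59 = 3.009, λ₂ = 5.1×0.41 = 2.091
Station 1: ρ₁ = 3.009/8.4 = 0.358214, L₁ = ρ₁/(1-ρ₁) = 0.358214/(1-0.358214) = 0.5582
Station 2: ρ₂ = 2.091/7.9 = 0.2647, L₂ = ρ₂/(1-ρ₂) = 0.2647/(1-0.2647) = 0.3600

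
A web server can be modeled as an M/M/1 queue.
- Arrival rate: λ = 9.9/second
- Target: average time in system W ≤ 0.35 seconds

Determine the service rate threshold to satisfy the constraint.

For M/M/1: W = 1/(μ-λ)
Need W ≤ 0.35, so 1/(μ-λ) ≤ 0.35
μ - λ ≥ 1/0.35 = 2.8571
μ ≥ 9.9 + 2.8571 = 12.7571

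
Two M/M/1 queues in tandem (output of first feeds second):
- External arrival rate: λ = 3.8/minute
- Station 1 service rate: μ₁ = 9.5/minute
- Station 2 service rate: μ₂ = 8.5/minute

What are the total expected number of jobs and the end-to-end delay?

By Jackson's theorem, each station behaves as independent M/M/1.
Station 1: ρ₁ = 3.8/9.5 = 0.4000, L₁ = ρ₁/(1-ρ₁) = λ/(μ₁-λ) = 3.8/5.70 = 0.6667
Station 2: ρ₂ = 3.8/8.5 = 0.4471, L₂ = ρ₂/(1-ρ₂) = λ/(μ₂-λ) = 3.8/4.70 = 0.8085
Total: L = L₁ + L₂ = 0.6667 + 0.8085 = 1.4752
W = L/λ = 1.4752/3.8 = 0.3882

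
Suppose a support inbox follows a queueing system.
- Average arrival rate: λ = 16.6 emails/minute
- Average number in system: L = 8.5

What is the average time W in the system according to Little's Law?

Little's Law: L = λW, so W = L/λ
W = 8.5/16.6 = 0.5120 minutes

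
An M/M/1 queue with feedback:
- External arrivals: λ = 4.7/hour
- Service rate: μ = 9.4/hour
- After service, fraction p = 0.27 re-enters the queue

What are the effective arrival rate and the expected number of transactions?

Effective arrival rate: λ_eff = λ/(1-p) = 4.7/(1-0.27) = 4.7/0.73 = 6.43836
ρ = λ_eff/μ = 6.43836/9.4 = 0.68493
L = ρ/(1-ρ) = 0.68493/(1-0.68493) = 2.1739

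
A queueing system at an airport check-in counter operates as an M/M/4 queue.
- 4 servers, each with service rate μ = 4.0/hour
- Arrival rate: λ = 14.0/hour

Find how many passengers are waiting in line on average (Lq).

Traffic intensity: ρ = λ/(cμ) = 14.0/(4×4.0) = 0.8750
Since ρ = 0.8750 < 1, system is stable.
Offered load a = λ/μ = cρ = 14.0/4.0 = 3.5000
P₀ = [ Σₙ₌₀^3 aⁿ/n! + a^4/(4!(1-ρ)) ]⁻¹
Σ = a^0/0! + a^1/1! + a^2/2! + a^3/3! = 1.0000 + 3.5000 + 6.1250 + 7.1458 = 17.7708
a^4/(4!(1-ρ)) = 150.0625/(24 × 0.1250) = 50.0208
P₀ = 1/(17.7708 + 50.0208) = 0.01475
Lq = P₀·a^4·ρ / (4!(1-ρ)²) = 0.014751 × 150.0625 × 0.87500 / (24 × 0.015625) = 5.1650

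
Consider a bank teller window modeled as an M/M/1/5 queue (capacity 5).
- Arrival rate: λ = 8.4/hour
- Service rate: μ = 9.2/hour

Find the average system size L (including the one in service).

ρ = λ/μ = 8.4/9.2 = 0.91304
P₀ = (1-ρ)/(1-ρ^(K+1)) = (1-0.91304)/(1-0.91304^6) = 0.08696/0.4207 = 0.2067
P_K = P₀×ρ^K = 0.2067 × 0.91304^5 = 0.2067 × 0.6345 = 0.1312
L = ρ[1 - (K+1)ρ^K + Kρ^(K+1)] / [(1-ρ)(1-ρ^(K+1))]
L = 0.91304 × (1 - 6×0.6345254 + 5×0.5793471) / ((1 - 0.91304) × (1 - 0.5793471)) = 2.2360 transactions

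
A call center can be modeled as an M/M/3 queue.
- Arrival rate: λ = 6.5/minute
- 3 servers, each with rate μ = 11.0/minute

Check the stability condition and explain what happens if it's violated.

Stability requires ρ = λ/(cμ) < 1
ρ = 6.5/(3 × 11.0) = 6.5/33.00 = 0.1970
Since 0.1970 < 1, the system is STABLE.
The servers are busy 19.70% of the time.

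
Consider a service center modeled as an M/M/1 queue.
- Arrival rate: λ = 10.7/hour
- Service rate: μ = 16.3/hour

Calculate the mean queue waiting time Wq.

First, compute utilization: ρ = λ/μ = 10.7/16.3 = 0.6564
For M/M/1: Wq = λ/(μ(μ-λ))
Wq = 10.7/(16.3 × (16.3-10.7))
Wq = 10.7/(16.3 × 5.60)
Wq = 0.1172 hours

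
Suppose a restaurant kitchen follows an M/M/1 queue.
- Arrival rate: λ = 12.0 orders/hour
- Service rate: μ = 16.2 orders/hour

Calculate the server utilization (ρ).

Server utilization: ρ = λ/μ
ρ = 12.0/16.2 = 0.7407
The server is busy 74.07% of the time.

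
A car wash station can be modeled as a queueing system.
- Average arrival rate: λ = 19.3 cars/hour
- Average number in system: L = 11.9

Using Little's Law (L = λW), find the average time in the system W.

Little's Law: L = λW, so W = L/λ
W = 11.9/19.3 = 0.6166 hours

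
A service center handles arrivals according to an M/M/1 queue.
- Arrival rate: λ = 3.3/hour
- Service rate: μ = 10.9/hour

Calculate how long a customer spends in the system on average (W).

First, compute utilization: ρ = λ/μ = 3.3/10.9 = 0.3028
For M/M/1: W = 1/(μ-λ)
W = 1/(10.9-3.3) = 1/7.60
W = 0.1316 hours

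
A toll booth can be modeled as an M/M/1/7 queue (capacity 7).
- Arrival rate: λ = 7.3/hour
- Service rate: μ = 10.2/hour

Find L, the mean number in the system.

ρ = λ/μ = 7.3/10.2 = 0.715686
P₀ = (1-ρ)/(1-ρ^(K+1)) = (1-0.715686)/(1-0.715686^8) = 0.2843/0.9312 = 0.3053
P_K = P₀×ρ^K = 0.3053 × 0.715686^7 = 0.3053 × 0.09617 = 0.02936
L = ρ[1 - (K+1)ρ^K + Kρ^(K+1)] / [(1-ρ)(1-ρ^(K+1))]
L = 0.715686 × (1 - 8×0.096174 + 7×0.068830) / ((1 - 0.715686) × (1 - 0.068830)) = 1.9259 vehicles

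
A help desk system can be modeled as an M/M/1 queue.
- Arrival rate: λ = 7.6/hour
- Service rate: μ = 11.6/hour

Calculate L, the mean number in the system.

ρ = λ/μ = 7.6/11.6 = 0.6552
For M/M/1: L = λ/(μ-λ)
L = 7.6/(11.6-7.6) = 7.6/4.00
L = 1.9000 tickets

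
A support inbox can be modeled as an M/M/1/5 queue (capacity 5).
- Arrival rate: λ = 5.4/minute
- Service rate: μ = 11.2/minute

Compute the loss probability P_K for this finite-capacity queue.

ρ = λ/μ = 5.4/11.2 = 0.48214
P₀ = (1-ρ)/(1-ρ^(K+1)) = (1-0.48214)/(1-0.48214^6) = 0.51786/0.98744 = 0.5244
P_K = P₀×ρ^K = 0.5244 × 0.48214^5 = 0.5244 × 0.02605 = 0.01366
Blocking probability = 1.37%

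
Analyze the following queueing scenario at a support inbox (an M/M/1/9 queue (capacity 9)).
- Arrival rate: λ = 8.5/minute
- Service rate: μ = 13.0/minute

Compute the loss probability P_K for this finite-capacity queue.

ρ = λ/μ = 8.5/13.0 = 0.65385
P₀ = (1-ρ)/(1-ρ^(K+1)) = (1-0.65385)/(1-0.65385^10) = 0.34615/0.98572 = 0.3512
P_K = P₀×ρ^K = 0.3512 × 0.65385^9 = 0.3512 × 0.02184 = 0.007670
Blocking probability = 0.77%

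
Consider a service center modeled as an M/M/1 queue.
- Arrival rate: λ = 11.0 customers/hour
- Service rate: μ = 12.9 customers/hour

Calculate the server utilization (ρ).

Server utilization: ρ = λ/μ
ρ = 11.0/12.9 = 0.8527
The server is busy 85.27% of the time.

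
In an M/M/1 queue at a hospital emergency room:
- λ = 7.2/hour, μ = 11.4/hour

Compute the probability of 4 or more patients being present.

ρ = λ/μ = 7.2/11.4 = 0.6316
P(N ≥ n) = ρⁿ
P(N ≥ 4) = 0.6316^4
P(N ≥ 4) = 0.1591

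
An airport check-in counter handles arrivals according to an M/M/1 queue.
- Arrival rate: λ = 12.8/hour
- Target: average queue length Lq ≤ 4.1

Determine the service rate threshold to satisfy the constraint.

For M/M/1: Lq = λ²/(μ(μ-λ))
Need Lq ≤ 4.1, i.e. μ(μ-λ) ≥ λ²/4.1
μ² - 12.8μ - 163.84/4.1 ≥ 0  →  μ² - 12.8μ - 39.96098 ≥ 0
Quadratic formula (positive root): μ = [λ + √(λ² + 4×39.96098)]/2
Discriminant: 163.84 + 4×39.96098 = 323.6839, √323.6839 = 17.9912
μ ≥ (12.8 + 17.9912)/2 = 15.3956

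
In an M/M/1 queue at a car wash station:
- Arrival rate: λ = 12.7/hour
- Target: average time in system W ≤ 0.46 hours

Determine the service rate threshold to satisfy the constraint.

For M/M/1: W = 1/(μ-λ)
Need W ≤ 0.46, so 1/(μ-λ) ≤ 0.46
μ - λ ≥ 1/0.46 = 2.1739
μ ≥ 12.7 + 2.1739 = 14.8739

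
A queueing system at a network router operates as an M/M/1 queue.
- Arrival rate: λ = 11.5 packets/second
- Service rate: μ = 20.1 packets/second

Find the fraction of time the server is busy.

Server utilization: ρ = λ/μ
ρ = 11.5/20.1 = 0.5721
The server is busy 57.21% of the time.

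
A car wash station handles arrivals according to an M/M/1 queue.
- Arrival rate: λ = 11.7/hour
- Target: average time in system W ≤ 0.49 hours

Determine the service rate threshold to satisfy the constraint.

For M/M/1: W = 1/(μ-λ)
Need W ≤ 0.49, so 1/(μ-λ) ≤ 0.49
μ - λ ≥ 1/0.49 = 2.0408
μ ≥ 11.7 + 2.0408 = 13.7408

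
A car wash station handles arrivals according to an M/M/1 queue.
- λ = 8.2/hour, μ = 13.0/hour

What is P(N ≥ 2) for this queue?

ρ = λ/μ = 8.2/13.0 = 0.6308
P(N ≥ n) = ρⁿ
P(N ≥ 2) = 0.6308^2
P(N ≥ 2) = 0.3979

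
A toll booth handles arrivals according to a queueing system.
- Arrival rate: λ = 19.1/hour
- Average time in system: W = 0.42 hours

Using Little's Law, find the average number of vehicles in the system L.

Little's Law: L = λW
L = 19.1 × 0.42 = 8.0220 vehicles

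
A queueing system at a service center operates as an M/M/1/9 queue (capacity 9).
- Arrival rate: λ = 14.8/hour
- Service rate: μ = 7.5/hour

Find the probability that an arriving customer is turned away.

ρ = λ/μ = 14.8/7.5 = 1.9733
P₀ = (1-ρ)/(1-ρ^(K+1)) = (1-1.9733)/(1-1.9733^10) = -0.9733/-894.2229 = 0.001088
P_K = P₀×ρ^K = 0.0010884 × 1.9733^9 = 0.0010884 × 453.6679 = 0.4938
Blocking probability = 49.38%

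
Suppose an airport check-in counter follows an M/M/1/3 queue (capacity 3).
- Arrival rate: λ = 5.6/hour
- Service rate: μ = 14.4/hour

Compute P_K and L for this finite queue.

ρ = λ/μ = 5.6/14.4 = 0.38889
P₀ = (1-ρ)/(1-ρ^(K+1)) = (1-0.38889)/(1-0.38889^4) = 0.6111/0.9771 = 0.6254
P_K = P₀×ρ^K = 0.6254 × 0.38889^3 = 0.6254 × 0.05881 = 0.03678
Blocking probability P_3 = 0.03678 (3.68%)
L = ρ[1 - (K+1)ρ^K + Kρ^(K+1)] / [(1-ρ)(1-ρ^(K+1))]
L = 0.38889 × (1 - 4×0.05881 + 3×0.02287) / ((1 - 0.38889) × (1 - 0.02287)) = 0.5427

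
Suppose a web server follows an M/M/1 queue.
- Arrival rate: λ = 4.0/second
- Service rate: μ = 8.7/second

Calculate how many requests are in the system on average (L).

ρ = λ/μ = 4.0/8.7 = 0.4598
For M/M/1: L = λ/(μ-λ)
L = 4.0/(8.7-4.0) = 4.0/4.70
L = 0.8511 requests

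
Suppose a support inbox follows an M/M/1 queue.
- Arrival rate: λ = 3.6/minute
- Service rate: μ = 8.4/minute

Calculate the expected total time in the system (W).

First, compute utilization: ρ = λ/μ = 3.6/8.4 = 0.4286
For M/M/1: W = 1/(μ-λ)
W = 1/(8.4-3.6) = 1/4.80
W = 0.2083 minutes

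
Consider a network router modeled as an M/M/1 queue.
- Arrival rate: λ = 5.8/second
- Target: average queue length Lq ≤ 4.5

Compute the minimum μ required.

For M/M/1: Lq = λ²/(μ(μ-λ))
Need Lq ≤ 4.5, i.e. μ(μ-λ) ≥ λ²/4.5
μ² - 5.8μ - 33.64/4.5 ≥ 0  →  μ² - 5.8μ - 7.47556 ≥ 0
Quadratic formula (positive root): μ = [λ + √(λ² + 4×7.47556)]/2
Discriminant: 33.64 + 4×7.47556 = 63.5422, √63.5422 = 7.9713
μ ≥ (5.8 + 7.9713)/2 = 6.8857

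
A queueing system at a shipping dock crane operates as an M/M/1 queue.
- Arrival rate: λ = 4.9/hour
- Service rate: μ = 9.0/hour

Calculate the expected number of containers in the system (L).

ρ = λ/μ = 4.9/9.0 = 0.5444
For M/M/1: L = λ/(μ-λ)
L = 4.9/(9.0-4.9) = 4.9/4.10
L = 1.1951 containers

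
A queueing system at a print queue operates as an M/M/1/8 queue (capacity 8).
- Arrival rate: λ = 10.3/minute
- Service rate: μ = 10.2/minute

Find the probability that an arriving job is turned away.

ρ = λ/μ = 10.3/10.2 = 1.0098
P₀ = (1-ρ)/(1-ρ^(K+1)) = (1-1.0098)/(1-1.0098^9) = -0.009800/-0.09174 = 0.1068
P_K = P₀×ρ^K = 0.1068 × 1.0098^8 = 0.1068 × 1.0811 = 0.1155
Blocking probability = 11.55%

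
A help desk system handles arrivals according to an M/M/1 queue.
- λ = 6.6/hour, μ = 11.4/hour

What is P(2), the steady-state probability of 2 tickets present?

ρ = λ/μ = 6.6/11.4 = 0.5789
P(n) = (1-ρ)ρⁿ
P(2) = (1-0.5789) × 0.5789^2
P(2) = 0.4211 × 0.3351
P(2) = 0.1411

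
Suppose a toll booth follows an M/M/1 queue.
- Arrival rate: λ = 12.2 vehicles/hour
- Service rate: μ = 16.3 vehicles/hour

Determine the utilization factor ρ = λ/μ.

Server utilization: ρ = λ/μ
ρ = 12.2/16.3 = 0.7485
The server is busy 74.85% of the time.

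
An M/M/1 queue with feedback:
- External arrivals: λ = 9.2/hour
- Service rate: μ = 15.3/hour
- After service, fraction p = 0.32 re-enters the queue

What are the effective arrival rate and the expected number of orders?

Effective arrival rate: λ_eff = λ/(1-p) = 9.2/(1-0.32) = 9.2/0.68 = 13.5294
ρ = λ_eff/μ = 13.5294/15.3 = 0.884275
L = ρ/(1-ρ) = 0.884275/(1-0.884275) = 7.6412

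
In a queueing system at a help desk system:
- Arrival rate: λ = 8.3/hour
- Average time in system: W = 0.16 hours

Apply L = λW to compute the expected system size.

Little's Law: L = λW
L = 8.3 × 0.16 = 1.3280 tickets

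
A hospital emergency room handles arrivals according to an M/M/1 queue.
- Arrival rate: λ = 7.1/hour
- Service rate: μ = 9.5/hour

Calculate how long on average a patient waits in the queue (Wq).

First, compute utilization: ρ = λ/μ = 7.1/9.5 = 0.7474
For M/M/1: Wq = λ/(μ(μ-λ))
Wq = 7.1/(9.5 × (9.5-7.1))
Wq = 7.1/(9.5 × 2.40)
Wq = 0.3114 hours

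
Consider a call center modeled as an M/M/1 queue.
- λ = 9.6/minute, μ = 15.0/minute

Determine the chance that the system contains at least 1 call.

ρ = λ/μ = 9.6/15.0 = 0.6400
P(N ≥ n) = ρⁿ
P(N ≥ 1) = 0.6400^1
P(N ≥ 1) = 0.6400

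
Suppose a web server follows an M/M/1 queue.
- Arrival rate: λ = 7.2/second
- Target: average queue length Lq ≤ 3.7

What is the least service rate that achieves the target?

For M/M/1: Lq = λ²/(μ(μ-λ))
Need Lq ≤ 3.7, i.e. μ(μ-λ) ≥ λ²/3.7
μ² - 7.2μ - 51.84/3.7 ≥ 0  →  μ² - 7.2μ - 14.01081 ≥ 0
Quadratic formula (positive root): μ = [λ + √(λ² + 4×14.01081)]/2
Discriminant: 51.84 + 4×14.01081 = 107.88324, √107.88324 = 10.38669
μ ≥ (7.2 + 10.38669)/2 = 8.7933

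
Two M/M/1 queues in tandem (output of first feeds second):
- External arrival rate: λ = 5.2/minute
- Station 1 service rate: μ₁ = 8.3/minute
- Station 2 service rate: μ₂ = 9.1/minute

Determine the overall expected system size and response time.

By Jackson's theorem, each station behaves as independent M/M/1.
Station 1: ρ₁ = 5.2/8.3 = 0.6265, L₁ = ρ₁/(1-ρ₁) = λ/(μ₁-λ) = 5.2/3.10 = 1.677419
Station 2: ρ₂ = 5.2/9.1 = 0.5714, L₂ = ρ₂/(1-ρ₂) = λ/(μ₂-λ) = 5.2/3.90 = 1.333333
Total: L = L₁ + L₂ = 1.677419 + 1.333333 = 3.0108
W = L/λ = 3.0108/5.2 = 0.5790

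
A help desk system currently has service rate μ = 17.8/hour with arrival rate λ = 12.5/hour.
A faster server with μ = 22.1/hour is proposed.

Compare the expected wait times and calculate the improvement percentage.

System 1: ρ₁ = 12.5/17.8 = 0.7022, W₁ = 1/(17.8-12.5) = 0.18868
System 2: ρ₂ = 12.5/22.1 = 0.5656, W₂ = 1/(22.1-12.5) = 0.10417
Improvement: (W₁-W₂)/W₁ = (0.18868-0.10417)/0.18868 = 44.79%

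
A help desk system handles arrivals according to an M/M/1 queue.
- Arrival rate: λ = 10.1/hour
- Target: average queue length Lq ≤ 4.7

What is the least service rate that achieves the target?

For M/M/1: Lq = λ²/(μ(μ-λ))
Need Lq ≤ 4.7, i.e. μ(μ-λ) ≥ λ²/4.7
μ² - 10.1μ - 102.01/4.7 ≥ 0  →  μ² - 10.1μ - 21.70426 ≥ 0
Quadratic formula (positive root): μ = [λ + √(λ² + 4×21.70426)]/2
Discriminant: 102.01 + 4×21.70426 = 188.8270, √188.8270 = 13.7414
μ ≥ (10.1 + 13.7414)/2 = 11.9207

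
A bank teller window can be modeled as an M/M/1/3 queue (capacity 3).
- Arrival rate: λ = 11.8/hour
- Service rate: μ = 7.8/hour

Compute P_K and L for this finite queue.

ρ = λ/μ = 11.8/7.8 = 1.5128
P₀ = (1-ρ)/(1-ρ^(K+1)) = (1-1.5128)/(1-1.5128^4) = -0.5128/-4.2375 = 0.1210
P_K = P₀×ρ^K = 0.121014 × 1.5128^3 = 0.121014 × 3.46214 = 0.4190
Blocking probability P_3 = 0.4190 (41.90%)
L = ρ[1 - (K+1)ρ^K + Kρ^(K+1)] / [(1-ρ)(1-ρ^(K+1))]
L = 1.5128 × (1 - 4×3.4621 + 3×5.2375) / ((1 - 1.5128) × (1 - 5.2375)) = 1.9939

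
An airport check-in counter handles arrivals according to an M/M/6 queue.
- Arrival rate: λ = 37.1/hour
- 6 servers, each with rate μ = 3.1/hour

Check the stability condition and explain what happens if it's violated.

Stability requires ρ = λ/(cμ) < 1
ρ = 37.1/(6 × 3.1) = 37.1/18.60 = 1.9946
Since 1.9946 ≥ 1, the system is UNSTABLE.
Need c > λ/μ = 37.1/3.1 = 11.97.
Minimum servers needed: c = 12.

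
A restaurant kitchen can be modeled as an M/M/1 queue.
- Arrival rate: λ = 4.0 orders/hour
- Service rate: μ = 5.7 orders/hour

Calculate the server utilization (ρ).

Server utilization: ρ = λ/μ
ρ = 4.0/5.7 = 0.7018
The server is busy 70.18% of the time.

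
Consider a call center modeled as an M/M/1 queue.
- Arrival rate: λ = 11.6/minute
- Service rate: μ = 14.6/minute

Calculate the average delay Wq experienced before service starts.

First, compute utilization: ρ = λ/μ = 11.6/14.6 = 0.7945
For M/M/1: Wq = λ/(μ(μ-λ))
Wq = 11.6/(14.6 × (14.6-11.6))
Wq = 11.6/(14.6 × 3.00)
Wq = 0.2648 minutes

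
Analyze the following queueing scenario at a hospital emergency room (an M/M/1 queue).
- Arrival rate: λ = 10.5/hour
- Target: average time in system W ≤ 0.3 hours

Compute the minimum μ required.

For M/M/1: W = 1/(μ-λ)
Need W ≤ 0.3, so 1/(μ-λ) ≤ 0.3
μ - λ ≥ 1/0.3 = 3.3333
μ ≥ 10.5 + 3.3333 = 13.8333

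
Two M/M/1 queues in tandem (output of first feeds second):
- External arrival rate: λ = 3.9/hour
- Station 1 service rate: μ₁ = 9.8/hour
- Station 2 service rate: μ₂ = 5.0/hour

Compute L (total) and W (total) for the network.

By Jackson's theorem, each station behaves as independent M/M/1.
Station 1: ρ₁ = 3.9/9.8 = 0.3980, L₁ = ρ₁/(1-ρ₁) = λ/(μ₁-λ) = 3.9/5.90 = 0.6610
Station 2: ρ₂ = 3.9/5.0 = 0.7800, L₂ = ρ₂/(1-ρ₂) = λ/(μ₂-λ) = 3.9/1.10 = 3.5455
Total: L = L₁ + L₂ = 0.6610 + 3.5455 = 4.2065
W = L/λ = 4.2065/3.9 = 1.0786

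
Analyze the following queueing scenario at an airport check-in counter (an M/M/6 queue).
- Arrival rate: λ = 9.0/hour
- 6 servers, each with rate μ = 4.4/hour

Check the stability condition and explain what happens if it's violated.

Stability requires ρ = λ/(cμ) < 1
ρ = 9.0/(6 × 4.4) = 9.0/26.40 = 0.3409
Since 0.3409 < 1, the system is STABLE.
The servers are busy 34.09% of the time.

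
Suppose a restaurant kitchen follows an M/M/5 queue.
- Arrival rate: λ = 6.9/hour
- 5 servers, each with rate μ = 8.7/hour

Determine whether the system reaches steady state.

Stability requires ρ = λ/(cμ) < 1
ρ = 6.9/(5 × 8.7) = 6.9/43.50 = 0.1586
Since 0.1586 < 1, the system is STABLE.
The servers are busy 15.86% of the time.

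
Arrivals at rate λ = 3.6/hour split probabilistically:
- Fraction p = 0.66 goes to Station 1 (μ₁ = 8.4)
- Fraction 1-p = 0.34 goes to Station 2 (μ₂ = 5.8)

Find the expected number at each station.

Effective rates: λ₁ = 3.6×0.66 = 2.376, λ₂ = 3.6×0.34 = 1.224
Station 1: ρ₁ = 2.376/8.4 = 0.28286, L₁ = ρ₁/(1-ρ₁) = 0.28286/(1-0.28286) = 0.3944
Station 2: ρ₂ = 1.224/5.8 = 0.21103, L₂ = ρ₂/(1-ρ₂) = 0.21103/(1-0.21103) = 0.2675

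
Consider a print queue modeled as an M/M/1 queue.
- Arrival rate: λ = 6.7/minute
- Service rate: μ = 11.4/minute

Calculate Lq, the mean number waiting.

ρ = λ/μ = 6.7/11.4 = 0.5877
For M/M/1: Lq = λ²/(μ(μ-λ))
Lq = 44.89/(11.4 × 4.70)
Lq = 0.8378 jobs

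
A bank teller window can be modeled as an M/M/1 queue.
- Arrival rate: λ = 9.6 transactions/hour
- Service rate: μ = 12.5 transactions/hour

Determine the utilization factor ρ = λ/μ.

Server utilization: ρ = λ/μ
ρ = 9.6/12.5 = 0.7680
The server is busy 76.80% of the time.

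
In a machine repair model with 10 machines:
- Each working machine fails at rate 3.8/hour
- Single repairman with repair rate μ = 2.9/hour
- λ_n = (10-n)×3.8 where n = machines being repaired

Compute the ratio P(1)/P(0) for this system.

P(1)/P(0) = ∏_{i=0}^{1-1} λ_i/μ_{i+1}
= (10-0)×3.8/2.9
= 13.1034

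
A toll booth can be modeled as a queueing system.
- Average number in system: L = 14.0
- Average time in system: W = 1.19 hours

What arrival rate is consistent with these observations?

Little's Law: L = λW, so λ = L/W
λ = 14.0/1.19 = 11.7647 vehicles/hour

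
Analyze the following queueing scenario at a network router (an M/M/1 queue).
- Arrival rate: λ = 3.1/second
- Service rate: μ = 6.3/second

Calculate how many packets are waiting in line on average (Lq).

ρ = λ/μ = 3.1/6.3 = 0.4921
For M/M/1: Lq = λ²/(μ(μ-λ))
Lq = 9.61/(6.3 × 3.20)
Lq = 0.4767 packets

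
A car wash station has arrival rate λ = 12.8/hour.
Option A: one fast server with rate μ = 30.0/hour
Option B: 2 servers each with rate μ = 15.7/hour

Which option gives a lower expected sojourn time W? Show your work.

Option A: single server μ = 30.0 (M/M/1)
  ρ_A = 12.8/30.0 = 0.4267
  W_A = 1/(μ-λ) = 1/(30.0-12.8) = 1/17.20 = 0.05814

Option B: 2 servers μ = 15.7 (M/M/2)
  ρ_B = λ/(cμ) = 12.8/(2×15.7) = 0.4076
  Offered load a = λ/μ = cρ = 12.8/15.7 = 0.8153
  P₀ = [ Σₙ₌₀^1 aⁿ/n! + a^2/(2!(1-ρ)) ]⁻¹
  Σ = a^0/0! + a^1/1! = 1.0000 + 0.8153 = 1.8153
  a^2/(2!(1-ρ)) = 0.66469/(2 × 0.59236) = 0.5611
  P₀ = 1/(1.8153 + 0.5611) = 0.4208
  Lq = P₀·a^2·ρ / (2!(1-ρ)²) = 0.4208 × 0.6647 × 0.4076 / (2 × 0.3509) = 0.1625
  Wq_B = Lq/λ = 0.16248/12.8 = 0.012694
  W_B = Wq_B + 1/μ = 0.012694 + 0.063694 = 0.07639

Since W_A = 0.05814 < W_B = 0.07639, Option A (single fast server) has the shorter time in system.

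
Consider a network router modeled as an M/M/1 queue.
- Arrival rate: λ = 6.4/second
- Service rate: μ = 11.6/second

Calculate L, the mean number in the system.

ρ = λ/μ = 6.4/11.6 = 0.5517
For M/M/1: L = λ/(μ-λ)
L = 6.4/(11.6-6.4) = 6.4/5.20
L = 1.2308 packets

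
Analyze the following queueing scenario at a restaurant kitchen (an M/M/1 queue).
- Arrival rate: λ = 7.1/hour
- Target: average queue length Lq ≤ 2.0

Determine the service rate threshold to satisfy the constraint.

For M/M/1: Lq = λ²/(μ(μ-λ))
Need Lq ≤ 2.0, i.e. μ(μ-λ) ≥ λ²/2.0
μ² - 7.1μ - 50.41/2.0 ≥ 0  →  μ² - 7.1μ - 25.2050 ≥ 0
Quadratic formula (positive root): μ = [λ + √(λ² + 4×25.2050)]/2
Discriminant: 50.41 + 4×25.2050 = 151.2300, √151.2300 = 12.2976
μ ≥ (7.1 + 12.2976)/2 = 9.6988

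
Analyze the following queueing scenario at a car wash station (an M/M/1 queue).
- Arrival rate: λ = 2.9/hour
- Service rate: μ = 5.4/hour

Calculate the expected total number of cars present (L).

ρ = λ/μ = 2.9/5.4 = 0.5370
For M/M/1: L = λ/(μ-λ)
L = 2.9/(5.4-2.9) = 2.9/2.50
L = 1.1600 cars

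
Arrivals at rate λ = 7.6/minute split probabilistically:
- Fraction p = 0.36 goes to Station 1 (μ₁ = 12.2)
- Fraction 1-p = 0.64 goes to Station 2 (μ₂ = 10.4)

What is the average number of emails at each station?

Effective rates: λ₁ = 7.6×0.36 = 2.736, λ₂ = 7.6×0.64 = 4.864
Station 1: ρ₁ = 2.736/12.2 = 0.22426, L₁ = ρ₁/(1-ρ₁) = 0.22426/(1-0.22426) = 0.2891
Station 2: ρ₂ = 4.864/10.4 = 0.4677, L₂ = ρ₂/(1-ρ₂) = 0.4677/(1-0.4677) = 0.8786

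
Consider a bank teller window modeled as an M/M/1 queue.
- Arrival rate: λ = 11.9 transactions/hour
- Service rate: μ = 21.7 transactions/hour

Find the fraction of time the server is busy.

Server utilization: ρ = λ/μ
ρ = 11.9/21.7 = 0.5484
The server is busy 54.84% of the time.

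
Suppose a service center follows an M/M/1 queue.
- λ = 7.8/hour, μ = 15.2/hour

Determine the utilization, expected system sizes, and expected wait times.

Step 1: ρ = λ/μ = 7.8/15.2 = 0.5132
Step 2: L = λ/(μ-λ) = 7.8/7.40 = 1.0541
Step 3: Lq = λ²/(μ(μ-λ)) = 60.84/(15.2×7.40) = 0.5409
Step 4: W = 1/(μ-λ) = 1/7.40 = 0.13514
Step 5: Wq = λ/(μ(μ-λ)) = 7.8/(15.2×7.40) = 0.06935
Step 6: P(0) = 1-ρ = 0.4868
Verify: L = λW = 7.8×0.13514 = 1.0541 ✔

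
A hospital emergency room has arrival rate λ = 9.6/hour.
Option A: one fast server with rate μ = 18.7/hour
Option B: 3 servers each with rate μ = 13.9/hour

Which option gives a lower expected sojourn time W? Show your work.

Option A: single server μ = 18.7 (M/M/1)
  ρ_A = 9.6/18.7 = 0.5134
  W_A = 1/(μ-λ) = 1/(18.7-9.6) = 1/9.10 = 0.1099

Option B: 3 servers μ = 13.9 (M/M/3)
  ρ_B = λ/(cμ) = 9.6/(3×13.9) = 0.2302
  Offered load a = λ/μ = cρ = 9.6/13.9 = 0.6906
  P₀ = [ Σₙ₌₀^2 aⁿ/n! + a^3/(3!(1-ρ)) ]⁻¹
  Σ = a^0/0! + a^1/1! + a^2/2! = 1.0000 + 0.6906 + 0.2385 = 1.9291
  a^3/(3!(1-ρ)) = 0.32943/(6 × 0.76978) = 0.07133
  P₀ = 1/(1.9291 + 0.07133) = 0.4999
  Lq = P₀·a^3·ρ / (3!(1-ρ)²) = 0.4999 × 0.3294 × 0.2302 / (6 × 0.5926) = 0.01066
  Wq_B = Lq/λ = 0.010663/9.6 = 0.001111
  W_B = Wq_B + 1/μ = 0.001111 + 0.07194 = 0.07305

Since W_B = 0.07305 < W_A = 0.1099, Option B (multiple servers) has the shorter time in system.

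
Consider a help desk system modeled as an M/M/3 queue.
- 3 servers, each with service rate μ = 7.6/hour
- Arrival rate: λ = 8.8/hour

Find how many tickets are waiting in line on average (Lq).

Traffic intensity: ρ = λ/(cμ) = 8.8/(3×7.6) = 0.3860
Since ρ = 0.3860 < 1, system is stable.
Offered load a = λ/μ = cρ = 8.8/7.6 = 1.1579
P₀ = [ Σₙ₌₀^2 aⁿ/n! + a^3/(3!(1-ρ)) ]⁻¹
Σ = a^0/0! + a^1/1! + a^2/2! = 1.0000 + 1.1579 + 0.6704 = 2.8283
a^3/(3!(1-ρ)) = 1.5524/(6 × 0.6140) = 0.4214
P₀ = 1/(2.8283 + 0.4214) = 0.3077
Lq = P₀·a^3·ρ / (3!(1-ρ)²) = 0.3077 × 1.5524 × 0.3860 / (6 × 0.3770) = 0.08151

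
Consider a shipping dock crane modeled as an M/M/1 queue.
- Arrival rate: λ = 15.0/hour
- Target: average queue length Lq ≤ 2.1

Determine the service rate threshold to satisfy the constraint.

For M/M/1: Lq = λ²/(μ(μ-λ))
Need Lq ≤ 2.1, i.e. μ(μ-λ) ≥ λ²/2.1
μ² - 15.0μ - 225.00/2.1 ≥ 0  →  μ² - 15.0μ - 107.14286 ≥ 0
Quadratic formula (positive root): μ = [λ + √(λ² + 4×107.14286)]/2
Discriminant: 225.00 + 4×107.14286 = 653.5714, √653.5714 = 25.5650
μ ≥ (15.0 + 25.5650)/2 = 20.2825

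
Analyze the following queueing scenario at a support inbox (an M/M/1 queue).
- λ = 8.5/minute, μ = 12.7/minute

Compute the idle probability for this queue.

ρ = λ/μ = 8.5/12.7 = 0.6693
P(0) = 1 - ρ = 1 - 0.6693 = 0.3307
The server is idle 33.07% of the time.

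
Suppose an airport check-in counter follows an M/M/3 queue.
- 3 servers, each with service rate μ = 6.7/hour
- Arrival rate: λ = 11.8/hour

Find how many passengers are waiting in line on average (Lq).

Traffic intensity: ρ = λ/(cμ) = 11.8/(3×6.7) = 0.5871
Since ρ = 0.5871 < 1, system is stable.
Offered load a = λ/μ = cρ = 11.8/6.7 = 1.7612
P₀ = [ Σₙ₌₀^2 aⁿ/n! + a^3/(3!(1-ρ)) ]⁻¹
Σ = a^0/0! + a^1/1! + a^2/2! = 1.0000 + 1.7612 + 1.5509 = 4.3121
a^3/(3!(1-ρ)) = 5.4629/(6 × 0.41294) = 2.2049
P₀ = 1/(4.3121 + 2.2049) = 0.1534
Lq = P₀·a^3·ρ / (3!(1-ρ)²) = 0.15344 × 5.4629 × 0.58706 / (6 × 0.17052) = 0.4810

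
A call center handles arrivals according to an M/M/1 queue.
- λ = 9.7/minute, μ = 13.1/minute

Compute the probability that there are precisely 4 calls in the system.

ρ = λ/μ = 9.7/13.1 = 0.74046
P(n) = (1-ρ)ρⁿ
P(4) = (1-0.74046) × 0.74046^4
P(4) = 0.25954 × 0.30061
P(4) = 0.07802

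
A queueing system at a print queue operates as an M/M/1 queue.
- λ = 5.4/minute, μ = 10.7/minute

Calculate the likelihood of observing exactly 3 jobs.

ρ = λ/μ = 5.4/10.7 = 0.5047
P(n) = (1-ρ)ρⁿ
P(3) = (1-0.5047) × 0.5047^3
P(3) = 0.495300 × 0.128558
P(3) = 0.06367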